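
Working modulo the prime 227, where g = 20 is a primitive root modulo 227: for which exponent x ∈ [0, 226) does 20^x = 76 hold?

66

Baby-step giant-step with m = ceil(sqrt(226)) = 16.
Baby table (20^j mod 227 for j=0..15):
  0:1  1:20  2:173  3:55  4:192  5:208  6:74  7:118
  8:90  9:211  10:134  11:183  12:28  13:106  14:77  15:178
Giant step factor: 20^(-16) ≡ 186 (mod 227).
Scan 76·186^i mod 227 for i = 0, 1, …:
  i=0: 76   i=1: 62   i=2: 182   i=3: 29
  i=4: 173
Match at i=4, j=2: x = 4·16 + 2 = 66.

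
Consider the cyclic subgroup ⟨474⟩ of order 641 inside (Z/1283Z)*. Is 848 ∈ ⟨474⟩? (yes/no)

yes

848 ∈ ⟨474⟩ iff 848^641 ≡ 1 (mod 1283), since |⟨474⟩| = 641.
848^641 mod 1283 = 1.
Since 1 = 1, 848 lies in the subgroup.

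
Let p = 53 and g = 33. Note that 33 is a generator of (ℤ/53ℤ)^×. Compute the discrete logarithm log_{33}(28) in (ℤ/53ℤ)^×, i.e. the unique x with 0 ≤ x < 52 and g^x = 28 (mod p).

12

Baby-step giant-step with m = ceil(sqrt(52)) = 8.
Baby table (33^j mod 53 for j=0..7):
  0:1  1:33  2:29  3:3  4:46  5:34  6:9  7:32
Giant step factor: 33^(-8) ≡ 13 (mod 53).
Scan 28·13^i mod 53 for i = 0, 1, …:
  i=0: 28   i=1: 46
Match at i=1, j=4: x = 1·8 + 4 = 12.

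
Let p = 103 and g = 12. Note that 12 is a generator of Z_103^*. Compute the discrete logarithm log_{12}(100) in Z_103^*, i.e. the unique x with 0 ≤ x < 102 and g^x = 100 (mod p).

Successive powers of 12 modulo 103:
  12^0=1  12^1=12  12^2=41  12^3=80  12^4=33  12^5=87
  12^6=14  12^7=65  12^8=59  12^9=90  12^10=50  12^11=85
  12^12=93  12^13=86  12^14=2  12^15=24  12^16=82  12^17=57
  12^18=66  12^19=71  12^20=28  12^21=27  12^22=15  12^23=77
  12^24=100
So 12^24 ≡ 100 (mod 103), giving x = 24.

24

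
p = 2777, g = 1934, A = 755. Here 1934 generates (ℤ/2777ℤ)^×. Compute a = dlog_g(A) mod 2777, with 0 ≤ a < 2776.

1941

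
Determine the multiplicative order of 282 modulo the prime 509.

The order of 282 must divide p − 1 = 508 = 2^2 · 127.
Divisors: 1, 2, 4, 127, 254, 508.
Check each in increasing order: 282^1 ≡ 282;  282^2 ≡ 120;  282^4 ≡ 148;  282^127 ≡ 208;  282^254 ≡ 508;  282^508 ≡ 1.
Smallest exponent giving 1 is 508.

508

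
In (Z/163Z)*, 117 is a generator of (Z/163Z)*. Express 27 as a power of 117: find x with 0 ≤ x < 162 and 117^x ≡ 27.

Baby-step giant-step with m = ceil(sqrt(162)) = 13.
Baby table (117^j mod 163 for j=0..12):
  0:1  1:117  2:160  3:138  4:9  5:75  6:136  7:101
  8:81  9:23  10:83  11:94  12:77
Giant step factor: 117^(-13) ≡ 63 (mod 163).
Scan 27·63^i mod 163 for i = 0, 1, …:
  i=0: 27   i=1: 71   i=2: 72   i=3: 135
  i=4: 29   i=5: 34   i=6: 23
Match at i=6, j=9: x = 6·13 + 9 = 87.

87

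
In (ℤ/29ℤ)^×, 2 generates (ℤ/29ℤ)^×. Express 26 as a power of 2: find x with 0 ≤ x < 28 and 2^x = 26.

19

Successive powers of 2 modulo 29:
  2^0=1  2^1=2  2^2=4  2^3=8  2^4=16  2^5=3
  2^6=6  2^7=12  2^8=24  2^9=19  2^10=9  2^11=18
  2^12=7  2^13=14  2^14=28  2^15=27  2^16=25  2^17=21
  2^18=13  2^19=26
So 2^19 ≡ 26 (mod 29), giving x = 19.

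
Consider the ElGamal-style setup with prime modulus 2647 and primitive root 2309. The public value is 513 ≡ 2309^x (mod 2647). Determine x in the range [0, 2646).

552

Baby-step giant-step with m = ceil(sqrt(2646)) = 52.
Baby table (2309^j mod 2647 for j=0..51):
  0:1  1:2309  2:423  3:2611  4:1580  5:654  6:1296  7:1354
  8:279  9:990  10:1549  11:544  12:1418  13:2470  14:1592  15:1892
  16:1078  17:922  18:710  19:897  20:1219  21:910  22:2119  23:1115
  24:1651  25:479  26:2212  27:1445  28:1285  29:2425  30:920  31:1386
  32:51  33:1291  34:397  35:811  36:1170  37:1590  38:2568  39:232
  40:994  41:197  42:2236  43:1274  44:849  45:1561  46:1782  47:1200
  48:2038  49:2023  50:1799  51:748
Giant step factor: 2309^(-52) ≡ 2386 (mod 2647).
Scan 513·2386^i mod 2647 for i = 0, 1, …:
  i=0: 513   i=1: 1104   i=2: 379   i=3: 1667
  i=4: 1668   i=5: 1407   i=6: 706   i=7: 1024
  i=8: 83   i=9: 2160   i=10: 51
Match at i=10, j=32: x = 10·52 + 32 = 552.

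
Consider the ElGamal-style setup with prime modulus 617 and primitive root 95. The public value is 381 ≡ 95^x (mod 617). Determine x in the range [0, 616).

242

Baby-step giant-step with m = ceil(sqrt(616)) = 25.
Baby table (95^j mod 617 for j=0..24):
  0:1  1:95  2:387  3:362  4:455  5:35  6:240  7:588
  8:330  9:500  10:608  11:379  12:219  13:444  14:224  15:302
  16:308  17:261  18:115  19:436  20:81  21:291  22:497  23:323
  24:452
Giant step factor: 95^(-25) ≡ 501 (mod 617).
Scan 381·501^i mod 617 for i = 0, 1, …:
  i=0: 381   i=1: 228   i=2: 83   i=3: 244
  i=4: 78   i=5: 207   i=6: 51   i=7: 254
  i=8: 152   i=9: 261
Match at i=9, j=17: x = 9·25 + 17 = 242.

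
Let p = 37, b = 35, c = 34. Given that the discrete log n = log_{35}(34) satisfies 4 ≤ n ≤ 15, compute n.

8

Compute 35^4 mod 37 = 16, then multiply by 35 repeatedly:
  35^4=16  35^5=5  35^6=27  35^7=20  35^8=34
Found 34 at exponent 8.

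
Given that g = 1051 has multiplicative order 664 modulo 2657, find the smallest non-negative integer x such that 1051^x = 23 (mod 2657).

Baby-step giant-step with m = ceil(sqrt(664)) = 26.
Baby table (1051^j mod 2657 for j=0..25):
  0:1  1:1051  2:1946  3:2013  4:691  5:880  6:244  7:1372
  8:1878  9:2284  10:1213  11:2160  12:1082  13:2643  14:1228  15:1983
  16:1045  17:954  18:965  19:1898  20:2048  21:278  22:2565  23:1617
  24:1644  25:794
Giant step factor: 1051^(-26) ≡ 2535 (mod 2657).
Scan 23·2535^i mod 2657 for i = 0, 1, …:
  i=0: 23   i=1: 2508   i=2: 2236   i=3: 879
  i=4: 1699   i=5: 2625   i=6: 1247   i=7: 1972
  i=8: 1203   i=9: 2026   i=10: 2586   i=11: 691
Match at i=11, j=4: x = 11·26 + 4 = 290.

290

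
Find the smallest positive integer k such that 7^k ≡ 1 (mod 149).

74

The order of 7 must divide p − 1 = 148 = 2^2 · 37.
Divisors: 1, 2, 4, 37, 74, 148.
Check each in increasing order: 7^1 ≡ 7;  7^2 ≡ 49;  7^4 ≡ 17;  7^37 ≡ 148;  7^74 ≡ 1.
Smallest exponent giving 1 is 74.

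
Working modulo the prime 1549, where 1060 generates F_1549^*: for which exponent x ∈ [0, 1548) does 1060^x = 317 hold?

Baby-step giant-step with m = ceil(sqrt(1548)) = 40.
Baby table (1060^j mod 1549 for j=0..39):
  0:1  1:1060  2:575  3:743  4:688  5:1250  6:605  7:14
  8:899  9:305  10:1108  11:338  12:461  13:725  14:196  15:194
  16:1172  17:22  18:85  19:258  20:856  21:1195  22:1167  23:918
  24:308  25:1190  26:514  27:1141  28:1240  29:848  30:460  31:1214
  32:1170  33:1000  34:484  35:321  36:1029  37:244  38:1506  39:890
Giant step factor: 1060^(-40) ≡ 1444 (mod 1549).
Scan 317·1444^i mod 1549 for i = 0, 1, …:
  i=0: 317   i=1: 793   i=2: 381   i=3: 269
  i=4: 1186   i=5: 939   i=6: 541   i=7: 508
  i=8: 875   i=9: 1065     …   i=28: 375
  i=29: 899
Match at i=29, j=8: x = 29·40 + 8 = 1168.

1168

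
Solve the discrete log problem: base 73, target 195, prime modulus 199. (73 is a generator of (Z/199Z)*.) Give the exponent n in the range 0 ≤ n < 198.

65

Baby-step giant-step with m = ceil(sqrt(198)) = 15.
Baby table (73^j mod 199 for j=0..14):
  0:1  1:73  2:155  3:171  4:145  5:38  6:187  7:119
  8:130  9:137  10:51  11:141  12:144  13:164  14:32
Giant step factor: 73^(-15) ≡ 88 (mod 199).
Scan 195·88^i mod 199 for i = 0, 1, …:
  i=0: 195   i=1: 46   i=2: 68   i=3: 14
  i=4: 38
Match at i=4, j=5: n = 4·15 + 5 = 65.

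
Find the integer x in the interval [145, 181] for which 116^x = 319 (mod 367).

170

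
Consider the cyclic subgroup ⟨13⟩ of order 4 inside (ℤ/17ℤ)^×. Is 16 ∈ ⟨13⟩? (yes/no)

yes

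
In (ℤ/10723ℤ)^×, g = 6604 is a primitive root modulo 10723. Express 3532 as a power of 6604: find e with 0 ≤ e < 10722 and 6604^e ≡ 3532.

2490

Baby-step giant-step with m = ceil(sqrt(10722)) = 104.
Baby table (6604^j mod 10723 for j=0..103):
  0:1  1:6604  2:2375  3:7474  4:327  5:4185  6:4569  7:9877
  8:10422  9:6674  10:3566  11:2156  12:8803  13:5629  14:7998  15:8017
  16:4817  17:7050  18:9657  19:5147  20:9601  21:10628  22:5277  23:10281
  24:8411  25:1104  26:9899  27:5588  28:5309  29:7149  30:9350  31:4366
  32:9640  33:109  34:1395  35:1523  36:10441  37:3474  38:5799  39:4763
  40:4293  41:10083  42:9025  43:2666  44:9821  45:5180  46:2350  47:3219
  48:5290  49:10349  50:7117  51:1759  52:3427  53:6378  54:368  55:6874
  56:5437  57:5344  58:2383  59:6691  60:8604  61:10362  62:7185  63:465
  64:4082  65:10629  66:1158  67:1933  68:5162  69:1431  70:3361  71:10157
  72:4463  73:6848  74:5301  75:7932  76:1073  77:8912  78:7024  79:9521
  80:7735  81:8291  82:2126  83:3697  84:9440  85:8961  86:8930  87:7943
  88:9379  89:2868  90:3454  91:2395  92:155  93:4935  94:3543  95:386
  96:7793  97:5295  98:477  99:8269  100:6960  101:5062  102:5857  103:1767
Giant step factor: 6604^(-104) ≡ 5325 (mod 10723).
Scan 3532·5325^i mod 10723 for i = 0, 1, …:
  i=0: 3532   i=1: 10481   i=2: 8833   i=3: 4647
  i=4: 7314   i=5: 1114   i=6: 2231   i=7: 9714
  i=8: 10021   i=9: 4177     …   i=22: 6597
  i=23: 477
Match at i=23, j=98: e = 23·104 + 98 = 2490.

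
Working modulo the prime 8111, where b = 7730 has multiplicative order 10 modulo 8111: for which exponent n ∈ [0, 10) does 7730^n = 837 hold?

Successive powers of 7730 modulo 8111:
  7730^0=1  7730^1=7730  7730^2=7274  7730^3=2568  7730^4=3023  7730^5=8110
  7730^6=381  7730^7=837
So 7730^7 ≡ 837 (mod 8111), giving n = 7.

7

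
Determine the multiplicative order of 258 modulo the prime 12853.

1071

The order of 258 must divide p − 1 = 12852 = 2^2 · 3^3 · 7 · 17.
Divisors: 1, 2, 3, 4, 6, 7, 9, 12, 14, 17, 18, 21, 27, 28, 34, 36, 42, 51, 54, 63, 68, 84, 102, 108, 119, 126, 153, 189, 204, 238, 252, 306, 357, 378, 459, 476, 612, 714, 756, 918, 1071, 1428, 1836, 2142, 3213, 4284, 6426, 12852.
Check each in increasing order: 258^1 ≡ 258;  258^2 ≡ 2299;  258^3 ≡ 1904;  258^4 ≡ 2818;  258^6 ≡ 670;  258^7 ≡ 5771;  258^9 ≡ 3233;  258^12 ≡ 11898;  258^14 ≡ 2318;  258^17 ≡ 4893;  258^18 ≡ 2800;  258^21 ≡ 10058;  258^27 ≡ 3888;  258^28 ≡ 570;  258^34 ≡ 9163;  258^36 ≡ 12523;  258^42 ≡ 10254;  258^51 ≡ 3295;  258^54 ≡ 1416;  258^63 ≡ 2260;  258^68 ≡ 4773;  258^84 ≡ 6976;  258^102 ≡ 9093;  258^108 ≡ 12841;  258^119 ≡ 7816;  258^126 ≡ 4959;  258^153 ≡ 1092;  258^189 ≡ 12377;  258^204 ≡ 12153;  258^238 ≡ 12400;  258^252 ≡ 3892;  258^306 ≡ 9988;  258^357 ≡ 6780;  258^378 ≡ 8075;  258^459 ≡ 7552;  258^476 ≡ 12414;  258^612 ≡ 8011;  258^714 ≡ 6072;  258^756 ≡ 2356;  258^918 ≡ 3943;  258^1071 ≡ 1.
Smallest exponent giving 1 is 1071.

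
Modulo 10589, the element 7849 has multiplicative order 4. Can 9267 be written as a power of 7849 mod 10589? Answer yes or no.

no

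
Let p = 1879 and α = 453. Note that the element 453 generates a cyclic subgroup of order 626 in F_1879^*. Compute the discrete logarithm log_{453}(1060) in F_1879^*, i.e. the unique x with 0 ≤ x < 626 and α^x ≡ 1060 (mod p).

Baby-step giant-step with m = ceil(sqrt(626)) = 26.
Baby table (453^j mod 1879 for j=0..25):
  0:1  1:453  2:398  3:1789  4:568  5:1760  6:584  7:1492
  8:1315  9:52  10:1008  11:27  12:957  13:1351  14:1328  15:304
  16:545  17:736  18:825  19:1683  20:1404  21:910  22:729  23:1412
  24:776  25:155
Giant step factor: 453^(-26) ≡ 372 (mod 1879).
Scan 1060·372^i mod 1879 for i = 0, 1, …:
  i=0: 1060   i=1: 1609   i=2: 1026   i=3: 235
  i=4: 986   i=5: 387   i=6: 1160   i=7: 1229
  i=8: 591   i=9: 9     …   i=16: 544
  i=17: 1315
Match at i=17, j=8: x = 17·26 + 8 = 450.

450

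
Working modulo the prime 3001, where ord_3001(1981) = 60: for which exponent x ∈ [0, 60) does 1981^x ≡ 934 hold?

40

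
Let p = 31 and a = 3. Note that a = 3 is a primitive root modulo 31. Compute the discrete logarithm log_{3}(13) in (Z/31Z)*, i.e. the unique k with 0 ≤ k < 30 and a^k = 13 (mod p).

Successive powers of 3 modulo 31:
  3^0=1  3^1=3  3^2=9  3^3=27  3^4=19  3^5=26
  3^6=16  3^7=17  3^8=20  3^9=29  3^10=25  3^11=13
So 3^11 ≡ 13 (mod 31), giving k = 11.

11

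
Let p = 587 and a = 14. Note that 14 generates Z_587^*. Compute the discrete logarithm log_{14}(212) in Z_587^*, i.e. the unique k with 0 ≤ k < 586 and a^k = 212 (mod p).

514

Baby-step giant-step with m = ceil(sqrt(586)) = 25.
Baby table (14^j mod 587 for j=0..24):
  0:1  1:14  2:196  3:396  4:261  5:132  6:87  7:44
  8:29  9:406  10:401  11:331  12:525  13:306  14:175  15:102
  16:254  17:34  18:476  19:207  20:550  21:69  22:379  23:23
  24:322
Giant step factor: 14^(-25) ≡ 434 (mod 587).
Scan 212·434^i mod 587 for i = 0, 1, …:
  i=0: 212   i=1: 436   i=2: 210   i=3: 155
  i=4: 352   i=5: 148   i=6: 249   i=7: 58
  i=8: 518   i=9: 578     …   i=19: 559
  i=20: 175
Match at i=20, j=14: k = 20·25 + 14 = 514.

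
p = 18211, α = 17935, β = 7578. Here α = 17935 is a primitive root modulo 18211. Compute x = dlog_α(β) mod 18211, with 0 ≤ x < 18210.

4607

Baby-step giant-step with m = ceil(sqrt(18210)) = 135.
Baby table (17935^j mod 18211 for j=0..134):
  0:1  1:17935  2:3332  3:9129  4:11725  5:5458  6:5105  7:11478
  8:786  9:1596  10:14779  11:260  12:1084  13:10403  14:6110  15:7263
  16:16833  17:16108  18:15887  19:4039  20:14318  21:19  22:12967  23:8675
  24:9552  25:4243  26:12647  27:5940  28:17761  29:14934  30:12113  31:7636
  32:4940  33:2385  34:15547  35:6824  36:10520  37:10240  38:14676  39:10477
  40:3897  41:17088  42:361  43:9630  44:926  45:17589  46:7773  47:3550
  48:3594  49:9661  50:10581  51:11615  52:17607  53:2805  54:8893  55:4017
  56:2179  57:17770  58:12450  59:5679  60:16953  61:1199  62:15085  63:6859
  64:860  65:17594  66:6393  67:1999  68:12817  69:13653  70:1449  71:718
  72:2153  73:6735  74:16873  75:5068  76:3479  77:4979  78:9832  79:18018
  80:16846  81:12520  82:4570  83:13450  84:2844  85:16340  86:6488  87:12201
  88:1559  89:6780  90:4453  91:9320  92:13642  93:4485  94:488  95:11000
  96:5237  97:11468  98:3546  99:4698  100:14544  101:10487  102:1137  103:13986
  104:596  105:17614  106:873  107:14006  108:13287  109:11410  110:1343  111:11763
  112:13181  113:4244  114:12371  115:9272  116:8679  117:8448  118:17571  119:12741
  120:16418  121:3171  122:17143  123:3392  124:10780  125:11324  126:6868  127:16587
  128:11160  129:15710  130:16469  131:7306  132:4965  133:13696  134:7792
Giant step factor: 17935^(-135) ≡ 9127 (mod 18211).
Scan 7578·9127^i mod 18211 for i = 0, 1, …:
  i=0: 7578   i=1: 17239   i=2: 15524   i=3: 5968
  i=4: 835   i=5: 8847   i=6: 17206   i=7: 5709
  i=8: 4372   i=9: 2943     …   i=33: 11337
  i=34: 16108
Match at i=34, j=17: x = 34·135 + 17 = 4607.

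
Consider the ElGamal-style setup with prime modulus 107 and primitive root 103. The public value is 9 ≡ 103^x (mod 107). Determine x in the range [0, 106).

Baby-step giant-step with m = ceil(sqrt(106)) = 11.
Baby table (103^j mod 107 for j=0..10):
  0:1  1:103  2:16  3:43  4:42  5:46  6:30  7:94
  8:52  9:6  10:83
Giant step factor: 103^(-11) ≡ 68 (mod 107).
Scan 9·68^i mod 107 for i = 0, 1, …:
  i=0: 9   i=1: 77   i=2: 100   i=3: 59
  i=4: 53   i=5: 73   i=6: 42
Match at i=6, j=4: x = 6·11 + 4 = 70.

70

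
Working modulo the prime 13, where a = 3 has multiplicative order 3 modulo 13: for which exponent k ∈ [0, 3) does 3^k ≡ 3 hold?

Successive powers of 3 modulo 13:
  3^0=1  3^1=3
So 3^1 ≡ 3 (mod 13), giving k = 1.

1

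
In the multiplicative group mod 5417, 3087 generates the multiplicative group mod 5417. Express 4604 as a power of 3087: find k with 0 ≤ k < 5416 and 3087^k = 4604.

4747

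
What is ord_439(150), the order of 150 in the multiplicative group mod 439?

The order of 150 must divide p − 1 = 438 = 2 · 3 · 73.
Divisors: 1, 2, 3, 6, 73, 146, 219, 438.
Check each in increasing order: 150^1 ≡ 150;  150^2 ≡ 111;  150^3 ≡ 407;  150^6 ≡ 146;  150^73 ≡ 172;  150^146 ≡ 171;  150^219 ≡ 438;  150^438 ≡ 1.
Smallest exponent giving 1 is 438.

438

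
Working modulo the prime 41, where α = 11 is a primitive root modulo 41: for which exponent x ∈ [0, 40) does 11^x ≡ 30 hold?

Successive powers of 11 modulo 41:
  11^0=1  11^1=11  11^2=39  11^3=19  11^4=4  11^5=3
  11^6=33  11^7=35  11^8=16  11^9=12  11^10=9  11^11=17
  11^12=23  11^13=7  11^14=36  11^15=27  11^16=10  11^17=28
  11^18=21  11^19=26  11^20=40  11^21=30
So 11^21 ≡ 30 (mod 41), giving x = 21.

21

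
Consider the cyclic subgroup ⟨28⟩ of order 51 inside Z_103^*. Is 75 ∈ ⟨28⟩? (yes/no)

75 ∈ ⟨28⟩ iff 75^51 ≡ 1 (mod 103), since |⟨28⟩| = 51.
75^51 mod 103 = 102.
Since 102 ≠ 1, 75 does not lie in the subgroup.

no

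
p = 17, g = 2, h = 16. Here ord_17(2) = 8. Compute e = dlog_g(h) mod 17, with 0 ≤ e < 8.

Successive powers of 2 modulo 17:
  2^0=1  2^1=2  2^2=4  2^3=8  2^4=16
So 2^4 ≡ 16 (mod 17), giving e = 4.

4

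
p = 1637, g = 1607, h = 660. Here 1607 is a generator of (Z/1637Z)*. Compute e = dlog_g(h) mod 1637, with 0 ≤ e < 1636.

814

Baby-step giant-step with m = ceil(sqrt(1636)) = 41.
Baby table (1607^j mod 1637 for j=0..40):
  0:1  1:1607  2:900  3:829  4:1322  5:1265  6:1338  7:785
  8:1005  9:953  10:876  11:1549  12:1003  13:1013  14:713  15:1528
  16:1633  17:120  18:1311  19:1595  20:1260  21:1488  22:1196  23:134
  24:891  25:1099  26:1407  27:352  28:899  29:859  30:422  31:436
  32:16  33:1157  34:1304  35:168  36:1508  37:596  38:127  39:1101
  40:1347
Giant step factor: 1607^(-41) ≡ 1548 (mod 1637).
Scan 660·1548^i mod 1637 for i = 0, 1, …:
  i=0: 660   i=1: 192   i=2: 919   i=3: 59
  i=4: 1297   i=5: 794   i=6: 1362   i=7: 1557
  i=8: 572   i=9: 1476     …   i=18: 1396
  i=19: 168
Match at i=19, j=35: e = 19·41 + 35 = 814.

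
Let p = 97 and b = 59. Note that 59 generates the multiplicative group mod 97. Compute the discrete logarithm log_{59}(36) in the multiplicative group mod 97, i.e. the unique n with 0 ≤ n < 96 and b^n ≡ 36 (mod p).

16

Successive powers of 59 modulo 97:
  59^0=1  59^1=59  59^2=86  59^3=30  59^4=24  59^5=58
  59^6=27  59^7=41  59^8=91  59^9=34  59^10=66  59^11=14
  59^12=50  59^13=40  59^14=32  59^15=45  59^16=36
So 59^16 ≡ 36 (mod 97), giving n = 16.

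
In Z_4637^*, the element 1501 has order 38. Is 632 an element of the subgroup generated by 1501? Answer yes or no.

no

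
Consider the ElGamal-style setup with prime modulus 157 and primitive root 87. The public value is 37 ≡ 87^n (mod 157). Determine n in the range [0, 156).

56

Baby-step giant-step with m = ceil(sqrt(156)) = 13.
Baby table (87^j mod 157 for j=0..12):
  0:1  1:87  2:33  3:45  4:147  5:72  6:141  7:21
  8:100  9:65  10:3  11:104  12:99
Giant step factor: 87^(-13) ≡ 107 (mod 157).
Scan 37·107^i mod 157 for i = 0, 1, …:
  i=0: 37   i=1: 34   i=2: 27   i=3: 63
  i=4: 147
Match at i=4, j=4: n = 4·13 + 4 = 56.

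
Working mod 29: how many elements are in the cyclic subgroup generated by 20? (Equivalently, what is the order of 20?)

7

The order of 20 must divide p − 1 = 28 = 2^2 · 7.
Divisors: 1, 2, 4, 7, 14, 28.
Check each in increasing order: 20^1 ≡ 20;  20^2 ≡ 23;  20^4 ≡ 7;  20^7 ≡ 1.
Smallest exponent giving 1 is 7.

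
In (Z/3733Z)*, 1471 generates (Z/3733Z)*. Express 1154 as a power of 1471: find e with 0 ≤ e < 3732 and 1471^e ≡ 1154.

2061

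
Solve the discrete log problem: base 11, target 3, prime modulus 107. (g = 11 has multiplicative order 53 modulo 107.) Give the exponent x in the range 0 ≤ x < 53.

Successive powers of 11 modulo 107:
  11^0=1  11^1=11  11^2=14  11^3=47  11^4=89  11^5=16
  11^6=69  11^7=10  11^8=3
So 11^8 ≡ 3 (mod 107), giving x = 8.

8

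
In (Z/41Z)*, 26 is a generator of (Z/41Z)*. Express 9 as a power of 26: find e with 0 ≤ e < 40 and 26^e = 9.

Successive powers of 26 modulo 41:
  26^0=1  26^1=26  26^2=20  26^3=28  26^4=31  26^5=27
  26^6=5  26^7=7  26^8=18  26^9=17  26^10=32  26^11=12
  26^12=25  26^13=35  26^14=8  26^15=3  26^16=37  26^17=19
  26^18=2  26^19=11  26^20=40  26^21=15  26^22=21  26^23=13
  26^24=10  26^25=14  26^26=36  26^27=34  26^28=23  26^29=24
  26^30=9
So 26^30 ≡ 9 (mod 41), giving e = 30.

30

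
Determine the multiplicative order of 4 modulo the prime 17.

4

The order of 4 must divide p − 1 = 16 = 2^4.
Divisors: 1, 2, 4, 8, 16.
Check each in increasing order: 4^1 ≡ 4;  4^2 ≡ 16;  4^4 ≡ 1.
Smallest exponent giving 1 is 4.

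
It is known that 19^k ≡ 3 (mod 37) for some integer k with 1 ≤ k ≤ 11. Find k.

10

Compute 19^1 mod 37 = 19, then multiply by 19 repeatedly:
  19^1=19  19^2=28  19^3=14  19^4=7  19^5=22
  19^6=11  19^7=24  19^8=12  19^9=6  19^10=3
Found 3 at exponent 10.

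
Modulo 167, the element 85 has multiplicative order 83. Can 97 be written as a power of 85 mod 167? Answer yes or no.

yes

97 ∈ ⟨85⟩ iff 97^83 ≡ 1 (mod 167), since |⟨85⟩| = 83.
97^83 mod 167 = 1.
Since 1 = 1, 97 lies in the subgroup.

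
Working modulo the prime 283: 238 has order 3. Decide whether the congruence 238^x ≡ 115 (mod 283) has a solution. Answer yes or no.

⟨238⟩ has order 3; its elements mod 283 are {1, 44, 238}.
115 is not in this set.

no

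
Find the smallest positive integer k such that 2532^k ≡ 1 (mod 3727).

The order of 2532 must divide p − 1 = 3726 = 2 · 3^4 · 23.
Divisors: 1, 2, 3, 6, 9, 18, 23, 27, 46, 54, 69, 81, 138, 162, 207, 414, 621, 1242, 1863, 3726.
Check each in increasing order: 2532^1 ≡ 2532;  2532^2 ≡ 584;  2532^3 ≡ 2796;  2532^6 ≡ 2097;  2532^9 ≡ 641;  2532^18 ≡ 911;  2532^23 ≡ 229;  2532^27 ≡ 2539;  2532^46 ≡ 263;  2532^54 ≡ 2538;  2532^69 ≡ 595;  2532^81 ≡ 3726;  2532^138 ≡ 3687;  2532^162 ≡ 1.
Smallest exponent giving 1 is 162.

162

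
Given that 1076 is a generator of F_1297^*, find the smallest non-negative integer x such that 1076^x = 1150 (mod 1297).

Baby-step giant-step with m = ceil(sqrt(1296)) = 36.
Baby table (1076^j mod 1297 for j=0..35):
  0:1  1:1076  2:852  3:1070  4:881  5:1146  6:946  7:1048
  8:555  9:560  10:752  11:1121  12:1283  13:500  14:1042  15:584
  16:636  17:817  18:1023  19:892  20:12  21:1239  22:1145  23:1167
  24:196  25:782  26:976  27:903  28:175  29:235  30:1242  31:482
  32:1129  33:812  34:831  35:523
Giant step factor: 1076^(-36) ≡ 1150 (mod 1297).
Scan 1150·1150^i mod 1297 for i = 0, 1, …:
  i=0: 1150   i=1: 857   i=2: 1127   i=3: 347
  i=4: 871   i=5: 366   i=6: 672   i=7: 1085
  i=8: 36   i=9: 1193     …   i=34: 1147
  i=35: 1
Match at i=35, j=0: x = 35·36 + 0 = 1260.

1260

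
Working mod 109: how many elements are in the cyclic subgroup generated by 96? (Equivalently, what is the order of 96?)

108

The order of 96 must divide p − 1 = 108 = 2^2 · 3^3.
Divisors: 1, 2, 3, 4, 6, 9, 12, 18, 27, 36, 54, 108.
Check each in increasing order: 96^1 ≡ 96;  96^2 ≡ 60;  96^3 ≡ 92;  96^4 ≡ 3;  96^6 ≡ 71;  96^9 ≡ 101;  96^12 ≡ 27;  96^18 ≡ 64;  96^27 ≡ 33;  96^36 ≡ 63;  96^54 ≡ 108;  96^108 ≡ 1.
Smallest exponent giving 1 is 108.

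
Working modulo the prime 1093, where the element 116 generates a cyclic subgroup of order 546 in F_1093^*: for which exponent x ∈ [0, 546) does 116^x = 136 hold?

121

Baby-step giant-step with m = ceil(sqrt(546)) = 24.
Baby table (116^j mod 1093 for j=0..23):
  0:1  1:116  2:340  3:92  4:835  5:676  6:813  7:310
  8:984  9:472  10:102  11:902  12:797  13:640  14:1009  15:93
  16:951  17:1016  18:905  19:52  20:567  21:192  22:412  23:793
Giant step factor: 116^(-24) ≡ 118 (mod 1093).
Scan 136·118^i mod 1093 for i = 0, 1, …:
  i=0: 136   i=1: 746   i=2: 588   i=3: 525
  i=4: 742   i=5: 116
Match at i=5, j=1: x = 5·24 + 1 = 121.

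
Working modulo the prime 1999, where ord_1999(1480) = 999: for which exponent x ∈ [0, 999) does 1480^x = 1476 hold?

642

Baby-step giant-step with m = ceil(sqrt(999)) = 32.
Baby table (1480^j mod 1999 for j=0..31):
  0:1  1:1480  2:1495  3:1706  4:143  5:1745  6:1891  7:80
  8:459  9:1659  10:548  11:1445  12:1669  13:1355  14:403  15:738
  16:786  17:1861  18:1657  19:1586  20:454  21:256  22:1069  23:911
  24:954  25:626  26:943  27:338  28:490  29:1562  30:916  31:358
Giant step factor: 1480^(-32) ≡ 495 (mod 1999).
Scan 1476·495^i mod 1999 for i = 0, 1, …:
  i=0: 1476   i=1: 985   i=2: 1818   i=3: 360
  i=4: 289   i=5: 1126   i=6: 1648   i=7: 168
  i=8: 1201   i=9: 792     …   i=19: 1053
  i=20: 1495
Match at i=20, j=2: x = 20·32 + 2 = 642.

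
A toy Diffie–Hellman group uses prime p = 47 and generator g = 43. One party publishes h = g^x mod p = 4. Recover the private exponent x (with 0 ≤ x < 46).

Successive powers of 43 modulo 47:
  43^0=1  43^1=43  43^2=16  43^3=30  43^4=21  43^5=10
  43^6=7  43^7=19  43^8=18  43^9=22  43^10=6  43^11=23
  43^12=2  43^13=39  43^14=32  43^15=13  43^16=42  43^17=20
  43^18=14  43^19=38  43^20=36  43^21=44  43^22=12  43^23=46
  43^24=4
So 43^24 ≡ 4 (mod 47), giving x = 24.

24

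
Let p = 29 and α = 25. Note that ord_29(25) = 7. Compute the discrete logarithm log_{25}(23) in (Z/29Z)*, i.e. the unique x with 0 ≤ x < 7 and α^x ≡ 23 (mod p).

Successive powers of 25 modulo 29:
  25^0=1  25^1=25  25^2=16  25^3=23
So 25^3 ≡ 23 (mod 29), giving x = 3.

3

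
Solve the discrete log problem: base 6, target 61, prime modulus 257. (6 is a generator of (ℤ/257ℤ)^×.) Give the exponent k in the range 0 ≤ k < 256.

Baby-step giant-step with m = ceil(sqrt(256)) = 16.
Baby table (6^j mod 257 for j=0..15):
  0:1  1:6  2:36  3:216  4:11  5:66  6:139  7:63
  8:121  9:212  10:244  11:179  12:46  13:19  14:114  15:170
Giant step factor: 6^(-16) ≡ 32 (mod 257).
Scan 61·32^i mod 257 for i = 0, 1, …:
  i=0: 61   i=1: 153   i=2: 13   i=3: 159
  i=4: 205   i=5: 135   i=6: 208   i=7: 231
  i=8: 196   i=9: 104   i=10: 244
Match at i=10, j=10: k = 10·16 + 10 = 170.

170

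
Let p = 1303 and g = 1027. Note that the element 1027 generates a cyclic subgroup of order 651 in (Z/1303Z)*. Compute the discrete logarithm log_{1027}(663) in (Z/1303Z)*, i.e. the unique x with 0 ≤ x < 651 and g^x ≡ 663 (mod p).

70

Baby-step giant-step with m = ceil(sqrt(651)) = 26.
Baby table (1027^j mod 1303 for j=0..25):
  0:1  1:1027  2:602  3:632  4:170  5:1291  6:706  7:594
  8:234  9:566  10:144  11:649  12:690  13:1101  14:1026  15:878
  16:30  17:841  18:1121  19:718  20:1191  21:943  22:332  23:881
  24:505  25:41
Giant step factor: 1027^(-26) ≡ 577 (mod 1303).
Scan 663·577^i mod 1303 for i = 0, 1, …:
  i=0: 663   i=1: 772   i=2: 1121
Match at i=2, j=18: x = 2·26 + 18 = 70.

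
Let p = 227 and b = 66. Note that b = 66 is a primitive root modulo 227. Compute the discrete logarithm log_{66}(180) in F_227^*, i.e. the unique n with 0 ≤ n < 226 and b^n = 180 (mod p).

137

Baby-step giant-step with m = ceil(sqrt(226)) = 16.
Baby table (66^j mod 227 for j=0..15):
  0:1  1:66  2:43  3:114  4:33  5:135  6:57  7:130
  8:181  9:142  10:65  11:204  12:71  13:146  14:102  15:149
Giant step factor: 66^(-16) ≡ 28 (mod 227).
Scan 180·28^i mod 227 for i = 0, 1, …:
  i=0: 180   i=1: 46   i=2: 153   i=3: 198
  i=4: 96   i=5: 191   i=6: 127   i=7: 151
  i=8: 142
Match at i=8, j=9: n = 8·16 + 9 = 137.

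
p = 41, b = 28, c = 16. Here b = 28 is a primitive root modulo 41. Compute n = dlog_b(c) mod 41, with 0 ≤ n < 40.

24

Successive powers of 28 modulo 41:
  28^0=1  28^1=28  28^2=5  28^3=17  28^4=25  28^5=3
  28^6=2  28^7=15  28^8=10  28^9=34  28^10=9  28^11=6
  28^12=4  28^13=30  28^14=20  28^15=27  28^16=18  28^17=12
  28^18=8  28^19=19  28^20=40  28^21=13  28^22=36  28^23=24
  28^24=16
So 28^24 ≡ 16 (mod 41), giving n = 24.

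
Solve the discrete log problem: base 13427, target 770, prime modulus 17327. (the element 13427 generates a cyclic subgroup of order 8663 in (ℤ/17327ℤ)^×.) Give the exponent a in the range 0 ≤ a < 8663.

1968

Baby-step giant-step with m = ceil(sqrt(8663)) = 94.
Baby table (13427^j mod 17327 for j=0..93):
  0:1  1:13427  2:14221  3:1827  4:13424  5:8594  6:11145  7:7943
  8:2976  9:2690  10:9162  11:13801  12:11089  13:1092  14:3642  15:4340
  16:2479  17:366  18:10741  19:6786  20:10256  21:9643  22:9217  23:7225
  24:13529  25:14942  26:14228  27:9181  28:9009  29:4056  30:1151  31:16120
  32:11683  33:6310  34:12667  35:15304  36:5915  37:11064  38:11957  39:11984
  40:10646  41:13419  42:10767  43:9348  44:16135  45:5164  46:11701  47:5418
  48:8740  49:13536  50:4969  51:9813  52:4643  53:16342  54:12233  55:9858
  56:2413  57:15188  58:7813  59:7493  60:7949  61:14230  62:1381  63:2797
  64:7710  65:10672  66:15981  67:16646  68:4869  69:1292  70:3357  71:6912
  72:4012  73:16808  74:14168  75:603  76:4772  77:15725  78:10080  79:2963
  80:1409  81:14886  82:7377  83:9847  84:10659  85:14700  86:5043  87:15772
  88:50  89:12924  90:643  91:4715  92:12774  93:13852
Giant step factor: 13427^(-94) ≡ 12818 (mod 17327).
Scan 770·12818^i mod 17327 for i = 0, 1, …:
  i=0: 770   i=1: 10797   i=2: 5197   i=3: 10158
  i=4: 10166   i=5: 8748   i=6: 8847   i=7: 12958
  i=8: 16349   i=9: 8744     …   i=19: 684
  i=20: 50
Match at i=20, j=88: a = 20·94 + 88 = 1968.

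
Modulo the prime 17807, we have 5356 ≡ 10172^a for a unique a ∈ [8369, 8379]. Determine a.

8379

Compute 10172^8369 mod 17807 = 17512, then multiply by 10172 repeatedly:
  10172^8369=17512  10172^8370=8643  10172^8371=3437  10172^8372=6023  10172^8373=9876
  10172^8374=9385  10172^8375=893  10172^8376=2026  10172^8377=5773  10172^8378=13277
  10172^8379=5356
Found 5356 at exponent 8379.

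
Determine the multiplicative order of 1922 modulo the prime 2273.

The order of 1922 must divide p − 1 = 2272 = 2^5 · 71.
Divisors: 1, 2, 4, 8, 16, 32, 71, 142, 284, 568, 1136, 2272.
Check each in increasing order: 1922^1 ≡ 1922;  1922^2 ≡ 459;  1922^4 ≡ 1565;  1922^8 ≡ 1204;  1922^16 ≡ 1715;  1922^32 ≡ 2236;  1922^71 ≡ 2272;  1922^142 ≡ 1.
Smallest exponent giving 1 is 142.

142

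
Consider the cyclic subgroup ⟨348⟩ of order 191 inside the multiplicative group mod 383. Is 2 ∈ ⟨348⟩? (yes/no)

2 ∈ ⟨348⟩ iff 2^191 ≡ 1 (mod 383), since |⟨348⟩| = 191.
2^191 mod 383 = 1.
Since 1 = 1, 2 lies in the subgroup.

yes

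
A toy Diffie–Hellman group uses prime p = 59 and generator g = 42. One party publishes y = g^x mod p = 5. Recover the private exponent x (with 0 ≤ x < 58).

48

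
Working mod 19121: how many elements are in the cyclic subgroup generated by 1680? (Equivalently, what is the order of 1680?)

3824

The order of 1680 must divide p − 1 = 19120 = 2^4 · 5 · 239.
Divisors: 1, 2, 4, 5, 8, 10, 16, 20, 40, 80, 239, 478, 956, 1195, 1912, 2390, 3824, 4780, 9560, 19120.
Check each in increasing order: 1680^1 ≡ 1680;  1680^2 ≡ 11613;  1680^4 ≡ 1356;  1680^5 ≡ 2681;  1680^8 ≡ 3120;  1680^10 ≡ 17386;  1680^16 ≡ 1811;  1680^20 ≡ 8228;  1680^40 ≡ 11644;  1680^80 ≡ 14846;  1680^239 ≡ 17308;  1680^478 ≡ 17278;  1680^956 ≡ 12232;  1680^1195 ≡ 3744;  1680^1912 ≡ 19120;  1680^2390 ≡ 1843;  1680^3824 ≡ 1.
Smallest exponent giving 1 is 3824.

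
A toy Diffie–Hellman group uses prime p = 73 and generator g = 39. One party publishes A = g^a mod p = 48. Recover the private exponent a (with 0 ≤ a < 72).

Baby-step giant-step with m = ceil(sqrt(72)) = 9.
Baby table (39^j mod 73 for j=0..8):
  0:1  1:39  2:61  3:43  4:71  5:68  6:24  7:60
  8:4
Giant step factor: 39^(-9) ≡ 22 (mod 73).
Scan 48·22^i mod 73 for i = 0, 1, …:
  i=0: 48   i=1: 34   i=2: 18   i=3: 31
  i=4: 25   i=5: 39
Match at i=5, j=1: a = 5·9 + 1 = 46.

46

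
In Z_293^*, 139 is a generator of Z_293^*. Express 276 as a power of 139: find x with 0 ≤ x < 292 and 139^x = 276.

2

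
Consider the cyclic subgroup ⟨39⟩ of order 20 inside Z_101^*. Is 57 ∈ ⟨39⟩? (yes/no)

57 ∈ ⟨39⟩ iff 57^20 ≡ 1 (mod 101), since |⟨39⟩| = 20.
57^20 mod 101 = 1.
Since 1 = 1, 57 lies in the subgroup.

yes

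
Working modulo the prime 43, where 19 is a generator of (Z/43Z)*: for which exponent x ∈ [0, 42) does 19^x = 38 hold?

Baby-step giant-step with m = ceil(sqrt(42)) = 7.
Baby table (19^j mod 43 for j=0..6):
  0:1  1:19  2:17  3:22  4:31  5:30  6:11
Giant step factor: 19^(-7) ≡ 7 (mod 43).
Scan 38·7^i mod 43 for i = 0, 1, …:
  i=0: 38   i=1: 8   i=2: 13   i=3: 5
  i=4: 35   i=5: 30
Match at i=5, j=5: x = 5·7 + 5 = 40.

40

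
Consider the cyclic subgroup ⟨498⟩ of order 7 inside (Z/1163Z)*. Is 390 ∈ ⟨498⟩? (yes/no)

390 ∈ ⟨498⟩ iff 390^7 ≡ 1 (mod 1163), since |⟨498⟩| = 7.
390^7 mod 1163 = 1162.
Since 1162 ≠ 1, 390 does not lie in the subgroup.

no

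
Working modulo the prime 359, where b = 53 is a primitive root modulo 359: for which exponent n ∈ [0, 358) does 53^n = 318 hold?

Baby-step giant-step with m = ceil(sqrt(358)) = 19.
Baby table (53^j mod 359 for j=0..18):
  0:1  1:53  2:296  3:251  4:20  5:342  6:176  7:353
  8:41  9:19  10:289  11:239  12:102  13:21  14:36  15:113
  16:245  17:61  18:2
Giant step factor: 53^(-19) ≡ 105 (mod 359).
Scan 318·105^i mod 359 for i = 0, 1, …:
  i=0: 318   i=1: 3   i=2: 315   i=3: 47
  i=4: 268   i=5: 138   i=6: 130   i=7: 8
  i=8: 122   i=9: 245
Match at i=9, j=16: n = 9·19 + 16 = 187.

187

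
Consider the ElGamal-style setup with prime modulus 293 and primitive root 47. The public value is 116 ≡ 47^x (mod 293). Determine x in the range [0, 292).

109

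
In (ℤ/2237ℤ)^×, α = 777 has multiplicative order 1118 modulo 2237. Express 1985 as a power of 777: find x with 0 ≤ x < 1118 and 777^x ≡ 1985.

1081

Baby-step giant-step with m = ceil(sqrt(1118)) = 34.
Baby table (777^j mod 2237 for j=0..33):
  0:1  1:777  2:1976  3:770  4:1011  5:360  6:95  7:2231
  8:2049  9:1566  10:2091  11:645  12:77  13:1667  14:36  15:1128
  16:1789  17:876  18:604  19:1775  20:1183  21:2021  22:2180  23:451
  24:1455  25:850  26:535  27:1850  28:1296  29:342  30:1768  31:218
  32:1611  33:1264
Giant step factor: 777^(-34) ≡ 579 (mod 2237).
Scan 1985·579^i mod 2237 for i = 0, 1, …:
  i=0: 1985   i=1: 1734   i=2: 1810   i=3: 1074
  i=4: 2197   i=5: 1447   i=6: 1175   i=7: 277
  i=8: 1556   i=9: 1650     …   i=30: 660
  i=31: 1850
Match at i=31, j=27: x = 31·34 + 27 = 1081.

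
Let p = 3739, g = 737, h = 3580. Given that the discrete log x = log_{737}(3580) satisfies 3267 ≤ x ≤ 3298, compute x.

Compute 737^3267 mod 3739 = 1291, then multiply by 737 repeatedly:
  737^3267=1291  737^3268=1761  737^3269=424  737^3270=2151  737^3271=3690
  737^3272=1277  737^3273=2660  737^3274=1184  737^3275=1421  737^3276=357
  737^3277=1379  737^3278=3054  737^3279=3659  737^3280=864  737^3281=1138
  737^3282=1170  737^3283=2320  737^3284=1117  737^3285=649  737^3286=3460
  737^3287=22  737^3288=1258  737^3289=3613  737^3290=613  737^3291=3101
  737^3292=908  737^3293=3654  737^3294=918  737^3295=3546  737^3296=3580
Found 3580 at exponent 3296.

3296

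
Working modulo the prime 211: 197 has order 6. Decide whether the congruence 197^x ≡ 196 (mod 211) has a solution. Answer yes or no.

yes

⟨197⟩ has order 6; its elements mod 211 are {1, 14, 15, 196, 197, 210}.
196 is in this set.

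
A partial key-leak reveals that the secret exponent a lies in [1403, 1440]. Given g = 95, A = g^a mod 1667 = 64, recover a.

Compute 95^1403 mod 1667 = 249, then multiply by 95 repeatedly:
  95^1403=249  95^1404=317  95^1405=109  95^1406=353  95^1407=195
  95^1408=188  95^1409=1190  95^1410=1361  95^1411=936  95^1412=569
  95^1413=711  95^1414=865  95^1415=492  95^1416=64
Found 64 at exponent 1416.

1416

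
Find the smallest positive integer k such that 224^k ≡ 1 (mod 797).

The order of 224 must divide p − 1 = 796 = 2^2 · 199.
Divisors: 1, 2, 4, 199, 398, 796.
Check each in increasing order: 224^1 ≡ 224;  224^2 ≡ 762;  224^4 ≡ 428;  224^199 ≡ 1.
Smallest exponent giving 1 is 199.

199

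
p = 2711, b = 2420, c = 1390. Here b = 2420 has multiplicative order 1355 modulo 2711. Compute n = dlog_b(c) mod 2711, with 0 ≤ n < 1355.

Baby-step giant-step with m = ceil(sqrt(1355)) = 37.
Baby table (2420^j mod 2711 for j=0..36):
  0:1  1:2420  2:640  3:819  4:239  5:937  6:1144  7:549
  8:190  9:1641  10:2316  11:1083  12:2034  13:1815  14:480  15:1292
  16:857  17:25  18:858  19:2445  20:1498  21:553  22:1737  23:1490
  24:170  25:2039  26:360  27:969  28:2676  29:2052  30:1999  31:1156
  32:2479  33:2448  34:625  35:2473  36:1483
Giant step factor: 2420^(-37) ≡ 511 (mod 2711).
Scan 1390·511^i mod 2711 for i = 0, 1, …:
  i=0: 1390   i=1: 8   i=2: 1377   i=3: 1498
Match at i=3, j=20: n = 3·37 + 20 = 131.

131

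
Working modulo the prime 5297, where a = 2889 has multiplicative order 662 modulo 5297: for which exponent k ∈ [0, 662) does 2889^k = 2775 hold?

648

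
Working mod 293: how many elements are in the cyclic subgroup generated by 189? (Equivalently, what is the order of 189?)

73

The order of 189 must divide p − 1 = 292 = 2^2 · 73.
Divisors: 1, 2, 4, 73, 146, 292.
Check each in increasing order: 189^1 ≡ 189;  189^2 ≡ 268;  189^4 ≡ 39;  189^73 ≡ 1.
Smallest exponent giving 1 is 73.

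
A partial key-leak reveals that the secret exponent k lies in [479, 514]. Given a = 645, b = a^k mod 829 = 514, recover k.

503

Compute 645^479 mod 829 = 691, then multiply by 645 repeatedly:
  645^479=691  645^480=522  645^481=116  645^482=210  645^483=323
  645^484=256  645^485=149  645^486=770  645^487=79  645^488=386
  645^489=270  645^490=60  645^491=566  645^492=310  645^493=161
  645^494=220  645^495=141  645^496=584  645^497=314  645^498=254
  645^499=517  645^500=207  645^501=46  645^502=655  645^503=514
Found 514 at exponent 503.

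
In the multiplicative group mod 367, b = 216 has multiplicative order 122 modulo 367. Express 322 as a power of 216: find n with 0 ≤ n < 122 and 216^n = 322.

Baby-step giant-step with m = ceil(sqrt(122)) = 12.
Baby table (216^j mod 367 for j=0..11):
  0:1  1:216  2:47  3:243  4:7  5:44  6:329  7:233
  8:49  9:308  10:101  11:163
Giant step factor: 216^(-12) ≡ 107 (mod 367).
Scan 322·107^i mod 367 for i = 0, 1, …:
  i=0: 322   i=1: 323   i=2: 63   i=3: 135
  i=4: 132   i=5: 178   i=6: 329
Match at i=6, j=6: n = 6·12 + 6 = 78.

78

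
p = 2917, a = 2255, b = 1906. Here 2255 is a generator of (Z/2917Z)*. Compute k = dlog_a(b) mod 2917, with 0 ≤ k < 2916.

Baby-step giant-step with m = ceil(sqrt(2916)) = 54.
Baby table (2255^j mod 2917 for j=0..53):
  0:1  1:2255  2:694  3:1458  4:331  5:2570  6:2188  7:1293
  8:1632  9:1823  10:812  11:2101  12:547  13:2511  14:408  15:1185
  16:203  17:2713  18:866  19:1357  20:102  21:2484  22:780  23:2866
  24:1675  25:2527  26:1484  27:621  28:195  29:2175  30:1148  31:1361
  32:371  33:2343  34:778  35:1273  36:287  37:2528  38:822  39:1315
  40:1653  41:2506  42:801  43:632  44:1664  45:1058  46:2601  47:2085
  48:2388  49:158  50:416  51:1723  52:2838  53:2709
Giant step factor: 2255^(-54) ≡ 2531 (mod 2917).
Scan 1906·2531^i mod 2917 for i = 0, 1, …:
  i=0: 1906   i=1: 2285   i=2: 1841   i=3: 1122
  i=4: 1541   i=5: 242   i=6: 2849   i=7: 2912
  i=8: 1930   i=9: 1772     …   i=27: 1011
  i=28: 632
Match at i=28, j=43: k = 28·54 + 43 = 1555.

1555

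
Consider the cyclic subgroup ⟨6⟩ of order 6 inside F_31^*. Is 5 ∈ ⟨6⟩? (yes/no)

yes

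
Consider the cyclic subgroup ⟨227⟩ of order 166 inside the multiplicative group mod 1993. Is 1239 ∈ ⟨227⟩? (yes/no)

no

1239 ∈ ⟨227⟩ iff 1239^166 ≡ 1 (mod 1993), since |⟨227⟩| = 166.
1239^166 mod 1993 = 875.
Since 875 ≠ 1, 1239 does not lie in the subgroup.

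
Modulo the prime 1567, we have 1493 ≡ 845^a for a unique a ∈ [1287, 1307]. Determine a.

1296

Compute 845^1287 mod 1567 = 145, then multiply by 845 repeatedly:
  845^1287=145  845^1288=299  845^1289=368  845^1290=694  845^1291=372
  845^1292=940  845^1293=1398  845^1294=1359  845^1295=1311  845^1296=1493
Found 1493 at exponent 1296.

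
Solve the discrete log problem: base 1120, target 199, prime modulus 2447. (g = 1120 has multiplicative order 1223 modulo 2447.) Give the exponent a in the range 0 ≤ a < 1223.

972

Baby-step giant-step with m = ceil(sqrt(1223)) = 35.
Baby table (1120^j mod 2447 for j=0..34):
  0:1  1:1120  2:1536  3:79  4:388  5:1441  6:1347  7:1288
  8:1277  9:1192  10:1425  11:556  12:1182  13:13  14:2325  15:392
  16:1027  17:150  18:1604  19:382  20:2062  21:1919  22:814  23:1396
  24:2334  25:684  26:169  27:861  28:202  29:1116  30:1950  31:1276
  32:72  33:2336  34:477
Giant step factor: 1120^(-35) ≡ 527 (mod 2447).
Scan 199·527^i mod 2447 for i = 0, 1, …:
  i=0: 199   i=1: 2099   i=2: 129   i=3: 1914
  i=4: 514   i=5: 1708   i=6: 2067   i=7: 394
  i=8: 2090   i=9: 280     …   i=26: 921
  i=27: 861
Match at i=27, j=27: a = 27·35 + 27 = 972.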